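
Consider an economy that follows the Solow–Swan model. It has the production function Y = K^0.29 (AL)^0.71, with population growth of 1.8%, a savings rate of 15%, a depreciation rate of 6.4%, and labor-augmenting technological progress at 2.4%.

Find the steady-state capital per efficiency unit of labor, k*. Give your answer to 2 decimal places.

k* = 1.63

At the steady state, Δk = 0, so s·k^α = (n + g + δ)·k.
Rearranging, k^(1−α) = s / (n + g + δ).
k^0.71 = 0.15 / (0.018 + 0.024 + 0.064) = 0.15 / 0.106 = 1.4151
k* = 1.4151^(1/0.71) ≈ 1.6307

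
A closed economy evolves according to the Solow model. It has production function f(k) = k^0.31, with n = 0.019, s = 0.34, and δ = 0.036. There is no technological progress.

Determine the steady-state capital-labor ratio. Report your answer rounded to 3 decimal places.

In steady state, investment equals break-even investment: s·k^α = (n + δ)·k.
Rearranging, k^(1−α) = s / (n + δ).
k^0.69 = 0.34 / (0.019 + 0.036) = 0.34 / 0.055 = 6.1818
k* = 6.1818^(1/0.69) ≈ 14.0134

k* ≈ 14.013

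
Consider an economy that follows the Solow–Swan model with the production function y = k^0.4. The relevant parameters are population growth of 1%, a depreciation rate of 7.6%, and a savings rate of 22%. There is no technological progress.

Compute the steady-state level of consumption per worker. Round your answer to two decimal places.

In steady state, investment equals break-even investment: s·k^α = (n + δ)·k.
Dividing both sides by k: k^(1−α) = s / (n + δ).
k^0.6 = 0.22 / (0.010 + 0.076) = 0.22 / 0.086 = 2.5581
k* = 2.5581^(1/0.6) ≈ 4.7848
y* = (k*)^α = 4.7848^0.4 ≈ 1.8704
c* = (1 − s)·y* = (1 − 0.22) × 1.8704 ≈ 1.4589

c* = 1.46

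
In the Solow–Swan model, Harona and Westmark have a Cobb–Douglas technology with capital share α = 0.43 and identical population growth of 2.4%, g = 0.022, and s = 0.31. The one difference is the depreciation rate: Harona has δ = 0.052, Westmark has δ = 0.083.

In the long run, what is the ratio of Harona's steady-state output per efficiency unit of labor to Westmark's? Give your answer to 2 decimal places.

ratio ≈ 1.23

Steady-state y* = [s/(n + g + δ)]^(α/(1−α)), so the ratio is [ (s_H/(n + g + δ)_H) / (s_W/(n + g + δ)_W) ]^0.7544.
s_H/(n + g + δ)_H = 0.31/0.098 = 3.1633; s_W/(n + g + δ)_W = 0.31/0.129 = 2.4031.
Ratio = (3.1633/2.4031)^0.7544 = 1.3163^0.7544 ≈ 1.2304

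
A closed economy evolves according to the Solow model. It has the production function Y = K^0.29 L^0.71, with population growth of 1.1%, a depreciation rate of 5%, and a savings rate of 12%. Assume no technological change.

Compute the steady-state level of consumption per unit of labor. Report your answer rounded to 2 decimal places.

At the steady state, Δk = 0, so s·k^α = (n + δ)·k.
Rearranging, k^(1−α) = s / (n + δ).
k^0.71 = 0.12 / (0.011 + 0.050) = 0.12 / 0.061 = 1.9672
k* = 1.9672^(1/0.71) ≈ 2.5934
y* = (k*)^α = 2.5934^0.29 ≈ 1.3183
c* = (1 − s)·y* = (1 − 0.12) × 1.3183 ≈ 1.1601

c* ≈ 1.16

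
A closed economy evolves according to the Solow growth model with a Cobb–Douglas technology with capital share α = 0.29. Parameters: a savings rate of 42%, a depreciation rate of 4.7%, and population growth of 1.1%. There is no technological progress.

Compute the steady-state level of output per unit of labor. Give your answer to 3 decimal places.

In steady state, investment equals break-even investment: s·k^α = (n + δ)·k.
Dividing both sides by k: k^(1−α) = s / (n + δ).
k^0.71 = 0.42 / (0.011 + 0.047) = 0.42 / 0.058 = 7.2414
k* = 7.2414^(1/0.71) ≈ 16.2561
y* = (k*)^α = 16.2561^0.29 ≈ 2.2449

y* ≈ 2.245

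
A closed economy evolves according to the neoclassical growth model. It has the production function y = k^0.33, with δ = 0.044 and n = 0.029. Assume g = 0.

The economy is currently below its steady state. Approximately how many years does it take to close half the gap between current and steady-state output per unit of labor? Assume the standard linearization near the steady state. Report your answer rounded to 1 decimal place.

half-life ≈ 14.2 years

Near the steady state the convergence rate is λ = (1 − α)(n + δ).
λ = (1 − 0.33) × 0.073 = 0.67 × 0.073 = 0.04891
Half-life = ln 2 / λ = 0.6931 / 0.04891 ≈ 14.17 years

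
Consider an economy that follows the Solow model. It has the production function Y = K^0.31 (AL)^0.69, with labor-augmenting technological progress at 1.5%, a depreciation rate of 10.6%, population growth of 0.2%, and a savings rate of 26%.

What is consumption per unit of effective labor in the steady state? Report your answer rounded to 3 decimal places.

c* = 1.036

Steady state requires s·f(k) = (n + g + δ)·k, i.e. s·k^α = (n + g + δ)·k.
Dividing both sides by k: k^(1−α) = s / (n + g + δ).
k^0.69 = 0.26 / (0.002 + 0.015 + 0.106) = 0.26 / 0.123 = 2.1138
k* = 2.1138^(1/0.69) ≈ 2.9587
y* = (k*)^α = 2.9587^0.31 ≈ 1.3997
c* = (1 − s)·y* = (1 − 0.26) × 1.3997 ≈ 1.0358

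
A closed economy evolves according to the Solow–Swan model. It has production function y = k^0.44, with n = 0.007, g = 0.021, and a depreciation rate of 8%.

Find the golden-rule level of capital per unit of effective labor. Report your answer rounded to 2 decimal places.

k_gold ≈ 12.28

The golden rule sets f'(k) = n + g + δ, i.e. α·k^(α−1) = n + g + δ.
So k^(1−α) = α / (n + g + δ) = 0.44 / 0.108 = 4.0741.
k_gold = 4.0741^(1/0.56) ≈ 12.2841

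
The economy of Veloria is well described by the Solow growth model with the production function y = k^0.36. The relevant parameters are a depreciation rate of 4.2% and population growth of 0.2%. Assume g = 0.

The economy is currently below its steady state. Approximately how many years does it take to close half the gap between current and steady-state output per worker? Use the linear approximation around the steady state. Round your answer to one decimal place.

about 24.6 years

Near the steady state the convergence rate is λ = (1 − α)(n + δ).
λ = (1 − 0.36) × 0.044 = 0.64 × 0.044 = 0.02816
Half-life = ln 2 / λ = 0.6931 / 0.02816 ≈ 24.61 years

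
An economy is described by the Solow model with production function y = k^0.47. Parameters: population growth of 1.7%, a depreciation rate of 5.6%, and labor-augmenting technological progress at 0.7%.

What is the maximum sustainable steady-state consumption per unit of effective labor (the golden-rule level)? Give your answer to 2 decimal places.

At the golden rule, f'(k) = n + g + δ, so α·k^(α−1) = n + g + δ and k_gold = (α/(n + g + δ))^(1/(1−α)).
k_gold = (0.47/0.080)^(1/0.53) = 5.8750^1.8868 ≈ 28.2465
c_gold = f(k_gold) − (n + g + δ)·k_gold = 4.8079 − 0.080×28.2465 ≈ 2.5482

c_gold ≈ 2.55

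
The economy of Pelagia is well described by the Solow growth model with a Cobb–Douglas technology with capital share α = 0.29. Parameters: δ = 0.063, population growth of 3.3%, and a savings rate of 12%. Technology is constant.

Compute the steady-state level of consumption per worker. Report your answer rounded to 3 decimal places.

c* = 0.964

At the steady state, Δk = 0, so s·k^α = (n + δ)·k.
Rearranging, k^(1−α) = s / (n + δ).
k^0.71 = 0.12 / (0.033 + 0.063) = 0.12 / 0.096 = 1.2500
k* = 1.2500^(1/0.71) ≈ 1.3693
y* = (k*)^α = 1.3693^0.29 ≈ 1.0954
c* = (1 − s)·y* = (1 − 0.12) × 1.0954 ≈ 0.9640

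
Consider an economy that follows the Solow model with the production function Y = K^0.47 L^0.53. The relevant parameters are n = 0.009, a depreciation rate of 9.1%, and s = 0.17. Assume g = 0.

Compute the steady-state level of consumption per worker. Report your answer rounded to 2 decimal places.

In steady state, investment equals break-even investment: s·k^α = (n + δ)·k.
Dividing both sides by k: k^(1−α) = s / (n + δ).
k^0.53 = 0.17 / (0.009 + 0.091) = 0.17 / 0.100 = 1.7000
k* = 1.7000^(1/0.53) ≈ 2.7215
y* = (k*)^α = 2.7215^0.47 ≈ 1.6009
c* = (1 − s)·y* = (1 − 0.17) × 1.6009 ≈ 1.3287

c* ≈ 1.33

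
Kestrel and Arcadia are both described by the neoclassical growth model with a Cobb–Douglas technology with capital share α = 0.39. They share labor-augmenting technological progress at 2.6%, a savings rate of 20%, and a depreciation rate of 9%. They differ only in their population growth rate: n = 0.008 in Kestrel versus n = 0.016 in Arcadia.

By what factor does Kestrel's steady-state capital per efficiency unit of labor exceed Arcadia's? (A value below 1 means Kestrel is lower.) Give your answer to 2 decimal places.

Steady-state k* = [s/(n + g + δ)]^(1/(1−α)), so the ratio is [ (s_K/(n + g + δ)_K) / (s_A/(n + g + δ)_A) ]^1.6393.
s_K/(n + g + δ)_K = 0.20/0.124 = 1.6129; s_A/(n + g + δ)_A = 0.20/0.132 = 1.5152.
Ratio = (1.6129/1.5152)^1.6393 = 1.0645^1.6393 ≈ 1.1079

k*_K / k*_A ≈ 1.11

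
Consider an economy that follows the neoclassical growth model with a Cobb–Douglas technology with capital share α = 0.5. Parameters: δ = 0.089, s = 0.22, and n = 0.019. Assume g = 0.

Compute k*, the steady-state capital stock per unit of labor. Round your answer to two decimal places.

k* = 4.15

In steady state, investment equals break-even investment: s·k^α = (n + δ)·k.
Dividing both sides by k: k^(1−α) = s / (n + δ).
k^0.5 = 0.22 / (0.019 + 0.089) = 0.22 / 0.108 = 2.0370
k* = 2.0370^(1/0.5) ≈ 4.1494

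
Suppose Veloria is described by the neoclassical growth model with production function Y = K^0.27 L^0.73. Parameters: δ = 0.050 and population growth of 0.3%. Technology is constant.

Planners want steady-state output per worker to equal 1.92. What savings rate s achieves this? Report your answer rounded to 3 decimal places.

In steady state, investment equals break-even investment: s·k^α = (n + δ)·k.
Since y* = [s/(n + δ)]^(α/(1−α)), we have s/(n + δ) = (y*)^((1−α)/α) = 1.92^2.7037 = 5.8339.
Therefore s = 5.8339 × (n + δ) = 5.8339 × 0.053 = 0.3092.

s ≈ 0.309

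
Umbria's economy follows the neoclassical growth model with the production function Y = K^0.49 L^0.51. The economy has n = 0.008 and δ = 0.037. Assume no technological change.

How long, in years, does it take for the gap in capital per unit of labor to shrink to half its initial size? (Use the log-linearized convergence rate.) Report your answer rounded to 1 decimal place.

Near the steady state the convergence rate is λ = (1 − α)(n + δ).
λ = (1 − 0.49) × 0.045 = 0.51 × 0.045 = 0.02295
Half-life = ln 2 / λ = 0.6931 / 0.02295 ≈ 30.20 years

t_½ ≈ 30.2 years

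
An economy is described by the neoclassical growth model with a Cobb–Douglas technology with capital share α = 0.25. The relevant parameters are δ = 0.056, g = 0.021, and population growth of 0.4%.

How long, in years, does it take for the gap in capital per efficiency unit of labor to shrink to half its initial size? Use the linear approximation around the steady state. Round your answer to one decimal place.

t_½ ≈ 11.4 years

Near the steady state the convergence rate is λ = (1 − α)(n + g + δ).
λ = (1 − 0.25) × 0.081 = 0.75 × 0.081 = 0.06075
Half-life = ln 2 / λ = 0.6931 / 0.06075 ≈ 11.41 years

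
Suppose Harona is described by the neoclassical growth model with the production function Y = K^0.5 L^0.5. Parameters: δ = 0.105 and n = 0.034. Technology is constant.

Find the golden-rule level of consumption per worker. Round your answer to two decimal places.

c_gold ≈ 1.80

At the golden rule, f'(k) = n + δ, so α·k^(α−1) = n + δ and k_gold = (α/(n + δ))^(1/(1−α)).
k_gold = (0.5/0.139)^(1/0.5) = 3.5971^2 ≈ 12.9391
c_gold = f(k_gold) − (n + δ)·k_gold = 3.5971 − 0.139×12.9391 ≈ 1.7986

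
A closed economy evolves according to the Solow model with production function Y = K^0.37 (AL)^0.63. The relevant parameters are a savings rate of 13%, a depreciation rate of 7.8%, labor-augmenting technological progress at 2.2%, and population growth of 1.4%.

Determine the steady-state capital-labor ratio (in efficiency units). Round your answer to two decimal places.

k* = 1.23

Steady state requires s·f(k) = (n + g + δ)·k, i.e. s·k^α = (n + g + δ)·k.
Rearranging, k^(1−α) = s / (n + g + δ).
k^0.63 = 0.13 / (0.014 + 0.022 + 0.078) = 0.13 / 0.114 = 1.1404
k* = 1.1404^(1/0.63) ≈ 1.2319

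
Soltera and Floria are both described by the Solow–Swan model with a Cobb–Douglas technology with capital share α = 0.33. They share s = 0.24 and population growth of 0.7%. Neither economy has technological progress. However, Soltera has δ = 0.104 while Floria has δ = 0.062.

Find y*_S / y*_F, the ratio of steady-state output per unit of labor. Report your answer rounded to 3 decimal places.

y*_S / y*_F ≈ 0.791

Steady-state y* = [s/(n + δ)]^(α/(1−α)), so the ratio is [ (s_S/(n + δ)_S) / (s_F/(n + δ)_F) ]^0.4925.
s_S/(n + δ)_S = 0.24/0.111 = 2.1622; s_F/(n + δ)_F = 0.24/0.069 = 3.4783.
Ratio = (2.1622/3.4783)^0.4925 = 0.6216^0.4925 ≈ 0.7912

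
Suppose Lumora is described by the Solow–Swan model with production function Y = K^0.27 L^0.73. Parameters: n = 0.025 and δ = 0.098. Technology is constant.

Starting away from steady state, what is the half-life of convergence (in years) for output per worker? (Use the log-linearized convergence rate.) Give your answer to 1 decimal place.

Near the steady state the convergence rate is λ = (1 − α)(n + δ).
λ = (1 − 0.27) × 0.123 = 0.73 × 0.123 = 0.08979
Half-life = ln 2 / λ = 0.6931 / 0.08979 ≈ 7.72 years

t_½ ≈ 7.7 years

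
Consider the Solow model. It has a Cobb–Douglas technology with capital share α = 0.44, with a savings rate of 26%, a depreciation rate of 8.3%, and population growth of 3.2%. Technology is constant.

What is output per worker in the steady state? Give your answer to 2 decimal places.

At the steady state, Δk = 0, so s·k^α = (n + δ)·k.
Dividing both sides by k: k^(1−α) = s / (n + δ).
k^0.56 = 0.26 / (0.032 + 0.083) = 0.26 / 0.115 = 2.2609
k* = 2.2609^(1/0.56) ≈ 4.2919
y* = (k*)^α = 4.2919^0.44 ≈ 1.8983

y* = 1.90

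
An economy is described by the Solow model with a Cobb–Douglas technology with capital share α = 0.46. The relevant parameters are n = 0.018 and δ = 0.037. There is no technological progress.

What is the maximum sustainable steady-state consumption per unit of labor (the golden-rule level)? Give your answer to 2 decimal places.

c_gold ≈ 3.30

At the golden rule, f'(k) = n + δ, so α·k^(α−1) = n + δ and k_gold = (α/(n + δ))^(1/(1−α)).
k_gold = (0.46/0.055)^(1/0.54) = 8.3636^1.8519 ≈ 51.0717
c_gold = f(k_gold) − (n + δ)·k_gold = 6.1061 − 0.055×51.0717 ≈ 3.2972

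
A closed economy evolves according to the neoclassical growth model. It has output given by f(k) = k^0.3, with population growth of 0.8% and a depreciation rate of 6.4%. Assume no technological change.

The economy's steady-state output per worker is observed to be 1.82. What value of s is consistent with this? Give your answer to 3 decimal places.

s ≈ 0.291

At the steady state, Δk = 0, so s·k^α = (n + δ)·k.
Since y* = [s/(n + δ)]^(α/(1−α)), we have s/(n + δ) = (y*)^((1−α)/α) = 1.82^2.3333 = 4.0441.
Therefore s = 4.0441 × (n + δ) = 4.0441 × 0.072 = 0.2912.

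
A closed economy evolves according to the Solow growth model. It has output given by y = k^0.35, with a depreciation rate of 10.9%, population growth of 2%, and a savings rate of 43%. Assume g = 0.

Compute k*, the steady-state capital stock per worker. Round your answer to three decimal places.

k* ≈ 6.374

Steady state requires s·f(k) = (n + δ)·k, i.e. s·k^α = (n + δ)·k.
Dividing both sides by k: k^(1−α) = s / (n + δ).
k^0.65 = 0.43 / (0.020 + 0.109) = 0.43 / 0.129 = 3.3333
k* = 3.3333^(1/0.65) ≈ 6.3741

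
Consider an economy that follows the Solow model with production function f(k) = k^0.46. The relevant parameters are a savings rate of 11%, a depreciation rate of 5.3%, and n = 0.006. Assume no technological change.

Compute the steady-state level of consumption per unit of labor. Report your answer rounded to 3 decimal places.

c* ≈ 1.513

At the steady state, Δk = 0, so s·k^α = (n + δ)·k.
Rearranging, k^(1−α) = s / (n + δ).
k^0.54 = 0.11 / (0.006 + 0.053) = 0.11 / 0.059 = 1.8644
k* = 1.8644^(1/0.54) ≈ 3.1696
y* = (k*)^α = 3.1696^0.46 ≈ 1.7001
c* = (1 − s)·y* = (1 − 0.11) × 1.7001 ≈ 1.5131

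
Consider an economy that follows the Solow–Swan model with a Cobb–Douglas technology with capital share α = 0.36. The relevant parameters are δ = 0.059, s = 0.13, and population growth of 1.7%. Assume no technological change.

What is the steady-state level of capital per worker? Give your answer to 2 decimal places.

k* ≈ 2.31

In steady state, investment equals break-even investment: s·k^α = (n + δ)·k.
Rearranging, k^(1−α) = s / (n + δ).
k^0.64 = 0.13 / (0.017 + 0.059) = 0.13 / 0.076 = 1.7105
k* = 1.7105^(1/0.64) ≈ 2.3134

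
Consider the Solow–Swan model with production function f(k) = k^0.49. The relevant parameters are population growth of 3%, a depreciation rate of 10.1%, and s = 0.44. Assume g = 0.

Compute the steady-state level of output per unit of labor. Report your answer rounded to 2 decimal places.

y* ≈ 3.20

At the steady state, Δk = 0, so s·k^α = (n + δ)·k.
Dividing both sides by k: k^(1−α) = s / (n + δ).
k^0.51 = 0.44 / (0.030 + 0.101) = 0.44 / 0.131 = 3.3588
k* = 3.3588^(1/0.51) ≈ 10.7581
y* = (k*)^α = 10.7581^0.49 ≈ 3.2030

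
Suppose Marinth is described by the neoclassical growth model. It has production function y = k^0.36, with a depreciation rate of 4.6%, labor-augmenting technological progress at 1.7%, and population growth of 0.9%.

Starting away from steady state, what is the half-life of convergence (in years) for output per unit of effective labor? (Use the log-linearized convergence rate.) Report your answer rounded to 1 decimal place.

t_½ ≈ 15.0 years

Near the steady state the convergence rate is λ = (1 − α)(n + g + δ).
λ = (1 − 0.36) × 0.072 = 0.64 × 0.072 = 0.04608
Half-life = ln 2 / λ = 0.6931 / 0.04608 ≈ 15.04 years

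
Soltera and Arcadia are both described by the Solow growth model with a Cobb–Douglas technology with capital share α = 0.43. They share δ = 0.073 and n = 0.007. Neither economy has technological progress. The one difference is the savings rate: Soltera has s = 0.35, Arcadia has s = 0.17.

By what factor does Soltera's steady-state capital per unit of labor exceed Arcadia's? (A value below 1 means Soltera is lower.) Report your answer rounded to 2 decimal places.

Steady-state k* = [s/(n + δ)]^(1/(1−α)), so the ratio is [ (s_S/(n + δ)_S) / (s_A/(n + δ)_A) ]^1.7544.
s_S/(n + δ)_S = 0.35/0.080 = 4.3750; s_A/(n + δ)_A = 0.17/0.080 = 2.1250.
Ratio = (4.3750/2.1250)^1.7544 = 2.0588^1.7544 ≈ 3.5498

k*_S / k*_A ≈ 3.55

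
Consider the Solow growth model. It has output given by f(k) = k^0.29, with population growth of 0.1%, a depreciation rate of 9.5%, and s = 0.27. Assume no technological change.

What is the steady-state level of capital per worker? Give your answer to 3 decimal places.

k* = 4.291

In steady state, investment equals break-even investment: s·k^α = (n + δ)·k.
Rearranging, k^(1−α) = s / (n + δ).
k^0.71 = 0.27 / (0.001 + 0.095) = 0.27 / 0.096 = 2.8125
k* = 2.8125^(1/0.71) ≈ 4.2907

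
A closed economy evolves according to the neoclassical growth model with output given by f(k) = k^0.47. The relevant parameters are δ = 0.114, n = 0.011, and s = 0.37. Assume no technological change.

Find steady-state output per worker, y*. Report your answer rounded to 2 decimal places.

y* = 2.62

In steady state, investment equals break-even investment: s·k^α = (n + δ)·k.
Rearranging, k^(1−α) = s / (n + δ).
k^0.53 = 0.37 / (0.011 + 0.114) = 0.37 / 0.125 = 2.9600
k* = 2.9600^(1/0.53) ≈ 7.7487
y* = (k*)^α = 7.7487^0.47 ≈ 2.6178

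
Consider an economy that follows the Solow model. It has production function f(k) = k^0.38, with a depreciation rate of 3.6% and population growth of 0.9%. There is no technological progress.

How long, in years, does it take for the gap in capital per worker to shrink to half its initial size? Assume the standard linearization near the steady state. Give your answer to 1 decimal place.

t_½ ≈ 24.8 years

Near the steady state the convergence rate is λ = (1 − α)(n + δ).
λ = (1 − 0.38) × 0.045 = 0.62 × 0.045 = 0.0279
Half-life = ln 2 / λ = 0.6931 / 0.0279 ≈ 24.84 years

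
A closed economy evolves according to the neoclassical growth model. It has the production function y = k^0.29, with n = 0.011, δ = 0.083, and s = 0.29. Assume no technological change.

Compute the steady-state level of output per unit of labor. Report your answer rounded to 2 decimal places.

y* ≈ 1.58

Steady state requires s·f(k) = (n + δ)·k, i.e. s·k^α = (n + δ)·k.
Dividing both sides by k: k^(1−α) = s / (n + δ).
k^0.71 = 0.29 / (0.011 + 0.083) = 0.29 / 0.094 = 3.0851
k* = 3.0851^(1/0.71) ≈ 4.8878
y* = (k*)^α = 4.8878^0.29 ≈ 1.5843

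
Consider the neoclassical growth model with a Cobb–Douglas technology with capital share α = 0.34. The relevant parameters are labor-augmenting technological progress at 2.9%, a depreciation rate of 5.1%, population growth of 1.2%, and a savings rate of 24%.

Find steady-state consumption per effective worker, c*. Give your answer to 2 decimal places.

c* ≈ 1.25

Steady state requires s·f(k) = (n + g + δ)·k, i.e. s·k^α = (n + g + δ)·k.
Dividing both sides by k: k^(1−α) = s / (n + g + δ).
k^0.66 = 0.24 / (0.012 + 0.029 + 0.051) = 0.24 / 0.092 = 2.6087
k* = 2.6087^(1/0.66) ≈ 4.2751
y* = (k*)^α = 4.2751^0.34 ≈ 1.6388
c* = (1 − s)·y* = (1 − 0.24) × 1.6388 ≈ 1.2455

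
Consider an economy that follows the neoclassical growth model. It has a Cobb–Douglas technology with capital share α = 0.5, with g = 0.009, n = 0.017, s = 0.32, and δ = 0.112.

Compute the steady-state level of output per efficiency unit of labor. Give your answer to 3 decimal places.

y* ≈ 2.319

In steady state, investment equals break-even investment: s·k^α = (n + g + δ)·k.
Dividing both sides by k: k^(1−α) = s / (n + g + δ).
k^0.5 = 0.32 / (0.017 + 0.009 + 0.112) = 0.32 / 0.138 = 2.3188
k* = 2.3188^(1/0.5) ≈ 5.3768
y* = (k*)^α = 5.3768^0.5 ≈ 2.3188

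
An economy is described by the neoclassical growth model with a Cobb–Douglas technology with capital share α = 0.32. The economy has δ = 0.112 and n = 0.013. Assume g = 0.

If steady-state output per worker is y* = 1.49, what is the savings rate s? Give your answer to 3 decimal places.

In steady state, investment equals break-even investment: s·k^α = (n + δ)·k.
Since y* = [s/(n + δ)]^(α/(1−α)), we have s/(n + δ) = (y*)^((1−α)/α) = 1.49^2.125 = 2.3336.
Therefore s = 2.3336 × (n + δ) = 2.3336 × 0.125 = 0.2917.

s ≈ 0.292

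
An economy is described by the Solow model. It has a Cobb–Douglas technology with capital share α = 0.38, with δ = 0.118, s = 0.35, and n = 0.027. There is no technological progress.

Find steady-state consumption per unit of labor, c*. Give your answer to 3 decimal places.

Steady state requires s·f(k) = (n + δ)·k, i.e. s·k^α = (n + δ)·k.
Rearranging, k^(1−α) = s / (n + δ).
k^0.62 = 0.35 / (0.027 + 0.118) = 0.35 / 0.145 = 2.4138
k* = 2.4138^(1/0.62) ≈ 4.1425
y* = (k*)^α = 4.1425^0.38 ≈ 1.7162
c* = (1 − s)·y* = (1 − 0.35) × 1.7162 ≈ 1.1155

c* ≈ 1.116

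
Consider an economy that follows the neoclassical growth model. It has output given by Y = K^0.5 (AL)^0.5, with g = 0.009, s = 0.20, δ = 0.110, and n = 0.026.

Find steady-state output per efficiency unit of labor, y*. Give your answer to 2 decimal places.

y* = 1.38

At the steady state, Δk = 0, so s·k^α = (n + g + δ)·k.
Dividing both sides by k: k^(1−α) = s / (n + g + δ).
k^0.5 = 0.20 / (0.026 + 0.009 + 0.110) = 0.20 / 0.145 = 1.3793
k* = 1.3793^(1/0.5) ≈ 1.9025
y* = (k*)^α = 1.9025^0.5 ≈ 1.3793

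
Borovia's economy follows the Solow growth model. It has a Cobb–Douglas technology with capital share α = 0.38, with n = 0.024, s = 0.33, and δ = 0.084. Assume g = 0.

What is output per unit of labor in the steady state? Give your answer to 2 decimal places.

In steady state, investment equals break-even investment: s·k^α = (n + δ)·k.
Rearranging, k^(1−α) = s / (n + δ).
k^0.62 = 0.33 / (0.024 + 0.084) = 0.33 / 0.108 = 3.0556
k* = 3.0556^(1/0.62) ≈ 6.0592
y* = (k*)^α = 6.0592^0.38 ≈ 1.9830

y* ≈ 1.98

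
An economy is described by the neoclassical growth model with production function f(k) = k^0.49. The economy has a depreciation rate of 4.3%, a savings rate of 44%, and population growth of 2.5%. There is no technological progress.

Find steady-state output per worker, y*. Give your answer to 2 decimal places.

Steady state requires s·f(k) = (n + δ)·k, i.e. s·k^α = (n + δ)·k.
Rearranging, k^(1−α) = s / (n + δ).
k^0.51 = 0.44 / (0.025 + 0.043) = 0.44 / 0.068 = 6.4706
k* = 6.4706^(1/0.51) ≈ 38.9123
y* = (k*)^α = 38.9123^0.49 ≈ 6.0137

y* = 6.01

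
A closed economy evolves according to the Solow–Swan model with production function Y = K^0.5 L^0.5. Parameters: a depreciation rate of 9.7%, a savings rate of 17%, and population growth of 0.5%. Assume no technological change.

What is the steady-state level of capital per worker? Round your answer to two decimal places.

k* = 2.78

At the steady state, Δk = 0, so s·k^α = (n + δ)·k.
Dividing both sides by k: k^(1−α) = s / (n + δ).
k^0.5 = 0.17 / (0.005 + 0.097) = 0.17 / 0.102 = 1.6667
k* = 1.6667^(1/0.5) ≈ 2.7779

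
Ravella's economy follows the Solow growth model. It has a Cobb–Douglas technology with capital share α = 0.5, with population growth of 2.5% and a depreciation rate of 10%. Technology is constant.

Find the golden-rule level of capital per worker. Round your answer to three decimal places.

k_gold ≈ 16.000

The golden rule sets f'(k) = n + δ, i.e. α·k^(α−1) = n + δ.
So k^(1−α) = α / (n + δ) = 0.5 / 0.125 = 4.0000.
k_gold = 4.0000^(1/0.5) ≈ 16.0000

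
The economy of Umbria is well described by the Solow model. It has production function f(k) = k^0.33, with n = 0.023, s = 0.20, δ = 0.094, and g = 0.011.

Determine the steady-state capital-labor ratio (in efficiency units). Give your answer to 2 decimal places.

k* = 1.95

Steady state requires s·f(k) = (n + g + δ)·k, i.e. s·k^α = (n + g + δ)·k.
Rearranging, k^(1−α) = s / (n + g + δ).
k^0.67 = 0.20 / (0.023 + 0.011 + 0.094) = 0.20 / 0.128 = 1.5625
k* = 1.5625^(1/0.67) ≈ 1.9466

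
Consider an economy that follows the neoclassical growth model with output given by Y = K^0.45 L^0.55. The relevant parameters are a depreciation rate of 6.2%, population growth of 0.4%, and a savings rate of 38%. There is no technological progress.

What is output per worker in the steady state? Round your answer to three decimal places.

At the steady state, Δk = 0, so s·k^α = (n + δ)·k.
Rearranging, k^(1−α) = s / (n + δ).
k^0.55 = 0.38 / (0.004 + 0.062) = 0.38 / 0.066 = 5.7576
k* = 5.7576^(1/0.55) ≈ 24.1133
y* = (k*)^α = 24.1133^0.45 ≈ 4.1881

y* = 4.188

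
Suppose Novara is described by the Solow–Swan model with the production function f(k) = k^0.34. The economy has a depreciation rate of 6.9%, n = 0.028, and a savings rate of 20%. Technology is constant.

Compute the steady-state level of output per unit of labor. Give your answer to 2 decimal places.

y* ≈ 1.45

At the steady state, Δk = 0, so s·k^α = (n + δ)·k.
Dividing both sides by k: k^(1−α) = s / (n + δ).
k^0.66 = 0.20 / (0.028 + 0.069) = 0.20 / 0.097 = 2.0619
k* = 2.0619^(1/0.66) ≈ 2.9934
y* = (k*)^α = 2.9934^0.34 ≈ 1.4518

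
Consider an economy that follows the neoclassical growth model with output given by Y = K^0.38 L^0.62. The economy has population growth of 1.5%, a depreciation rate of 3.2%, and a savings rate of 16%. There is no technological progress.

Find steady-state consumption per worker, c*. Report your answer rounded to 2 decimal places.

c* ≈ 1.78

At the steady state, Δk = 0, so s·k^α = (n + δ)·k.
Rearranging, k^(1−α) = s / (n + δ).
k^0.62 = 0.16 / (0.015 + 0.032) = 0.16 / 0.047 = 3.4043
k* = 3.4043^(1/0.62) ≈ 7.2129
y* = (k*)^α = 7.2129^0.38 ≈ 2.1188
c* = (1 − s)·y* = (1 − 0.16) × 2.1188 ≈ 1.7798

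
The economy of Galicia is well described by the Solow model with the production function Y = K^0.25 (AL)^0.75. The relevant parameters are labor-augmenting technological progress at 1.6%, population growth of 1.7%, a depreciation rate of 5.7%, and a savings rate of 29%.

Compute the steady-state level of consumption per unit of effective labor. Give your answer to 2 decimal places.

In steady state, investment equals break-even investment: s·k^α = (n + g + δ)·k.
Rearranging, k^(1−α) = s / (n + g + δ).
k^0.75 = 0.29 / (0.017 + 0.016 + 0.057) = 0.29 / 0.090 = 3.2222
k* = 3.2222^(1/0.75) ≈ 4.7592
y* = (k*)^α = 4.7592^0.25 ≈ 1.4770
c* = (1 − s)·y* = (1 − 0.29) × 1.4770 ≈ 1.0487

c* ≈ 1.05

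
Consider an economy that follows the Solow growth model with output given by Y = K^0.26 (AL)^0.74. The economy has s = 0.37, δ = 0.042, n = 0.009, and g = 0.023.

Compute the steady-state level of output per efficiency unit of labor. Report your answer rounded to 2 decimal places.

y* ≈ 1.76

At the steady state, Δk = 0, so s·k^α = (n + g + δ)·k.
Rearranging, k^(1−α) = s / (n + g + δ).
k^0.74 = 0.37 / (0.009 + 0.023 + 0.042) = 0.37 / 0.074 = 5.0000
k* = 5.0000^(1/0.74) ≈ 8.8014
y* = (k*)^α = 8.8014^0.26 ≈ 1.7603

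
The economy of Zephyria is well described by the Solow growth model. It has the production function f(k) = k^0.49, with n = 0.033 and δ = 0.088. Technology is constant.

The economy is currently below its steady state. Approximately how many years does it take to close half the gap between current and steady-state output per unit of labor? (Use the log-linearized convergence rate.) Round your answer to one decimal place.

t_½ ≈ 11.2 years

Near the steady state the convergence rate is λ = (1 − α)(n + δ).
λ = (1 − 0.49) × 0.121 = 0.51 × 0.121 = 0.06171
Half-life = ln 2 / λ = 0.6931 / 0.06171 ≈ 11.23 years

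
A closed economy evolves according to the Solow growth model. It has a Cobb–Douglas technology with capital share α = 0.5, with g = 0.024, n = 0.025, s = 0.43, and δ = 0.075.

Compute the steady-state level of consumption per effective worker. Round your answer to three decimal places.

Steady state requires s·f(k) = (n + g + δ)·k, i.e. s·k^α = (n + g + δ)·k.
Dividing both sides by k: k^(1−α) = s / (n + g + δ).
k^0.5 = 0.43 / (0.025 + 0.024 + 0.075) = 0.43 / 0.124 = 3.4677
k* = 3.4677^(1/0.5) ≈ 12.0249
y* = (k*)^α = 12.0249^0.5 ≈ 3.4677
c* = (1 − s)·y* = (1 − 0.43) × 3.4677 ≈ 1.9766

c* ≈ 1.977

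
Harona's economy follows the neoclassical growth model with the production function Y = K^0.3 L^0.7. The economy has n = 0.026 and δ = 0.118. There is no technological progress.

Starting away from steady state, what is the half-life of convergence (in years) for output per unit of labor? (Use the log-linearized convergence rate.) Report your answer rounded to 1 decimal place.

about 6.9 years

Near the steady state the convergence rate is λ = (1 − α)(n + δ).
λ = (1 − 0.3) × 0.144 = 0.7 × 0.144 = 0.1008
Half-life = ln 2 / λ = 0.6931 / 0.1008 ≈ 6.88 years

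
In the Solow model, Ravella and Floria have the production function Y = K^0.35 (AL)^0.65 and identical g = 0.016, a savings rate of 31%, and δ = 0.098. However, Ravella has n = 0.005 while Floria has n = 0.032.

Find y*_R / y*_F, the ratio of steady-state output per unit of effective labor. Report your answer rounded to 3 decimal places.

Steady-state y* = [s/(n + g + δ)]^(α/(1−α)), so the ratio is [ (s_R/(n + g + δ)_R) / (s_F/(n + g + δ)_F) ]^0.5385.
s_R/(n + g + δ)_R = 0.31/0.119 = 2.6050; s_F/(n + g + δ)_F = 0.31/0.146 = 2.1233.
Ratio = (2.6050/2.1233)^0.5385 = 1.2269^0.5385 ≈ 1.1164

ratio ≈ 1.116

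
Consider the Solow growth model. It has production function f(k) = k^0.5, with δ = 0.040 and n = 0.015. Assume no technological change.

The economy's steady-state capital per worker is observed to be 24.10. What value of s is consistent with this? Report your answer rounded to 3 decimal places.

In steady state, investment equals break-even investment: s·k^α = (n + δ)·k.
So s / (n + δ) = (k*)^(1−α) = 24.10^0.5 = 4.9092.
Therefore s = 4.9092 × (n + δ) = 4.9092 × 0.055 = 0.2700.

s ≈ 0.270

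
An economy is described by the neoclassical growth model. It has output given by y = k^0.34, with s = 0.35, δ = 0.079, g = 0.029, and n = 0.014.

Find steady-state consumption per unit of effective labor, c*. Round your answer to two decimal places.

c* ≈ 1.12

Steady state requires s·f(k) = (n + g + δ)·k, i.e. s·k^α = (n + g + δ)·k.
Rearranging, k^(1−α) = s / (n + g + δ).
k^0.66 = 0.35 / (0.014 + 0.029 + 0.079) = 0.35 / 0.122 = 2.8689
k* = 2.8689^(1/0.66) ≈ 4.9375
y* = (k*)^α = 4.9375^0.34 ≈ 1.7210
c* = (1 − s)·y* = (1 − 0.35) × 1.7210 ≈ 1.1187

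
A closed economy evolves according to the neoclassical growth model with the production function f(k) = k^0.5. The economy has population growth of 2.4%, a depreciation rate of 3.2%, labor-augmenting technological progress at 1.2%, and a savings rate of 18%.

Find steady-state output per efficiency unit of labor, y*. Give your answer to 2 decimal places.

At the steady state, Δk = 0, so s·k^α = (n + g + δ)·k.
Rearranging, k^(1−α) = s / (n + g + δ).
k^0.5 = 0.18 / (0.024 + 0.012 + 0.032) = 0.18 / 0.068 = 2.6471
k* = 2.6471^(1/0.5) ≈ 7.0071
y* = (k*)^α = 7.0071^0.5 ≈ 2.6471

y* = 2.65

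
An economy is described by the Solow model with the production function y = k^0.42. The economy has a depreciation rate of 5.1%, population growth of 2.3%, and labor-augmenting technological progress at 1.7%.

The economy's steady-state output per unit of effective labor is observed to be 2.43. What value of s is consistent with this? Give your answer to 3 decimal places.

In steady state, investment equals break-even investment: s·k^α = (n + g + δ)·k.
Since y* = [s/(n + g + δ)]^(α/(1−α)), we have s/(n + g + δ) = (y*)^((1−α)/α) = 2.43^1.381 = 3.4082.
Therefore s = 3.4082 × (n + g + δ) = 3.4082 × 0.091 = 0.3101.

s ≈ 0.310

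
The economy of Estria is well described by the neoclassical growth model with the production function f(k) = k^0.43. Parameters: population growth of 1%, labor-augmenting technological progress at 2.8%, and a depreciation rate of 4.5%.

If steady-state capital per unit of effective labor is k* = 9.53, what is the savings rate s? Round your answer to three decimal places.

In steady state, investment equals break-even investment: s·k^α = (n + g + δ)·k.
So s / (n + g + δ) = (k*)^(1−α) = 9.53^0.57 = 3.6148.
Therefore s = 3.6148 × (n + g + δ) = 3.6148 × 0.083 = 0.3000.

s ≈ 0.300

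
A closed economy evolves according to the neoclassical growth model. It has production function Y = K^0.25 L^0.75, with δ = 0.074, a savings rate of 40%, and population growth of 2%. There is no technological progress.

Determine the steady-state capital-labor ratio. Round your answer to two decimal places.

k* ≈ 6.90

Steady state requires s·f(k) = (n + δ)·k, i.e. s·k^α = (n + δ)·k.
Rearranging, k^(1−α) = s / (n + δ).
k^0.75 = 0.40 / (0.020 + 0.074) = 0.40 / 0.094 = 4.2553
k* = 4.2553^(1/0.75) ≈ 6.8956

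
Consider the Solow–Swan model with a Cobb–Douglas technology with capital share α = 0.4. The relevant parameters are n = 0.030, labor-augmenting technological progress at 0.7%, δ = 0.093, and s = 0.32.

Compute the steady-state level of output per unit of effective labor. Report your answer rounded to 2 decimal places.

Steady state requires s·f(k) = (n + g + δ)·k, i.e. s·k^α = (n + g + δ)·k.
Dividing both sides by k: k^(1−α) = s / (n + g + δ).
k^0.6 = 0.32 / (0.030 + 0.007 + 0.093) = 0.32 / 0.130 = 2.4615
k* = 2.4615^(1/0.6) ≈ 4.4875
y* = (k*)^α = 4.4875^0.4 ≈ 1.8231

y* ≈ 1.82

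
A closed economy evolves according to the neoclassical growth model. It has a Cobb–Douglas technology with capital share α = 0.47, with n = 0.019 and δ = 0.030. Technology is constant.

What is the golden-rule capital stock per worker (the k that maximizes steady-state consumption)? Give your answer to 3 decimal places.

k_gold ≈ 71.227

The golden rule sets f'(k) = n + δ, i.e. α·k^(α−1) = n + δ.
So k^(1−α) = α / (n + δ) = 0.47 / 0.049 = 9.5918.
k_gold = 9.5918^(1/0.53) ≈ 71.2265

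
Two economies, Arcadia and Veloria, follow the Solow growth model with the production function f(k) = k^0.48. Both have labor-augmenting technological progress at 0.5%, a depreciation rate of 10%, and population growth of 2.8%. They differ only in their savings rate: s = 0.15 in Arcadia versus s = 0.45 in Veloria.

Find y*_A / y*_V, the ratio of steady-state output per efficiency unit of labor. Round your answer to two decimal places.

Steady-state y* = [s/(n + g + δ)]^(α/(1−α)), so the ratio is [ (s_A/(n + g + δ)_A) / (s_V/(n + g + δ)_V) ]^0.9231.
s_A/(n + g + δ)_A = 0.15/0.133 = 1.1278; s_V/(n + g + δ)_V = 0.45/0.133 = 3.3835.
Ratio = (1.1278/3.3835)^0.9231 = 0.3333^0.9231 ≈ 0.3627

ratio ≈ 0.36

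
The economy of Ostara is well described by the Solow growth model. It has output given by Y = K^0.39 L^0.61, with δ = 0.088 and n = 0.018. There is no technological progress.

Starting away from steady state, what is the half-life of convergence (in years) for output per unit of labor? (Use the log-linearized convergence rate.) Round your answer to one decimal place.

Near the steady state the convergence rate is λ = (1 − α)(n + δ).
λ = (1 − 0.39) × 0.106 = 0.61 × 0.106 = 0.06466
Half-life = ln 2 / λ = 0.6931 / 0.06466 ≈ 10.72 years

half-life ≈ 10.7 years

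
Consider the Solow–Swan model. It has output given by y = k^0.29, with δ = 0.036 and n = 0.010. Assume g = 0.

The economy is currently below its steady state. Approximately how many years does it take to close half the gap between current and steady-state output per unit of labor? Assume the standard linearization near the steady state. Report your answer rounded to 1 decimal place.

half-life ≈ 21.2 years

Near the steady state the convergence rate is λ = (1 − α)(n + δ).
λ = (1 − 0.29) × 0.046 = 0.71 × 0.046 = 0.03266
Half-life = ln 2 / λ = 0.6931 / 0.03266 ≈ 21.22 years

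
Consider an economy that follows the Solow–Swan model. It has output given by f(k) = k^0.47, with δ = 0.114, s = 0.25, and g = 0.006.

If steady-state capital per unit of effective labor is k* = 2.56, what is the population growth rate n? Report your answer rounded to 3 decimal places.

At the steady state, Δk = 0, so s·k^α = (n + g + δ)·k.
So s / (n + g + δ) = (k*)^(1−α) = 2.56^0.53 = 1.6458.
Therefore n + g + δ = s / 1.6458 = 0.25 / 1.6458 = 0.1519, so n = 0.1519 − 0.120 = 0.0319.

n ≈ 0.032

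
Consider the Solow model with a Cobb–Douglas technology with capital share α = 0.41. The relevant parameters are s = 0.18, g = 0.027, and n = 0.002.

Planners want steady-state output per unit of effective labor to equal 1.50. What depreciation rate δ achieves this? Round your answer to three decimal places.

At the steady state, Δk = 0, so s·k^α = (n + g + δ)·k.
Since y* = [s/(n + g + δ)]^(α/(1−α)), we have s/(n + g + δ) = (y*)^((1−α)/α) = 1.50^1.439 = 1.7922.
Therefore n + g + δ = s / 1.7922 = 0.18 / 1.7922 = 0.1004, so δ = 0.1004 − 0.029 = 0.0714.

δ ≈ 0.071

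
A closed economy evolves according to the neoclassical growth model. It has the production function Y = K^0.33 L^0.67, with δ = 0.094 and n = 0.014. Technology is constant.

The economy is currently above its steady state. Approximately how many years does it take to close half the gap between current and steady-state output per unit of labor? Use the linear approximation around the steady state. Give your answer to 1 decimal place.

half-life ≈ 9.6 years

Near the steady state the convergence rate is λ = (1 − α)(n + δ).
λ = (1 − 0.33) × 0.108 = 0.67 × 0.108 = 0.07236
Half-life = ln 2 / λ = 0.6931 / 0.07236 ≈ 9.58 years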